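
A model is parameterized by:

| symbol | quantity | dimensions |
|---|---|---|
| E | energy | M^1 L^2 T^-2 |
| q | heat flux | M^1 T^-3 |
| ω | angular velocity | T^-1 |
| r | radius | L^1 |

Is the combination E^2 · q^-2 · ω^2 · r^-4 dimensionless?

yes

Sum the exponent of each base dimension across the product:
  M: 2·[E]_M − 2·[q]_M + 2·[ω]_M − 4·[r]_M = 2·(1) − 2·(1) + 2·(0) − 4·(0) = 0
  L: 2·[E]_L − 2·[q]_L + 2·[ω]_L − 4·[r]_L = 2·(2) − 2·(0) + 2·(0) − 4·(1) = 0
  T: 2·[E]_T − 2·[q]_T + 2·[ω]_T − 4·[r]_T = 2·(-2) − 2·(-3) + 2·(-1) − 4·(0) = 0
  I: 2·[E]_I − 2·[q]_I + 2·[ω]_I − 4·[r]_I = 2·(0) − 2·(0) + 2·(0) − 4·(0) = 0
All base exponents vanish — dimensionless.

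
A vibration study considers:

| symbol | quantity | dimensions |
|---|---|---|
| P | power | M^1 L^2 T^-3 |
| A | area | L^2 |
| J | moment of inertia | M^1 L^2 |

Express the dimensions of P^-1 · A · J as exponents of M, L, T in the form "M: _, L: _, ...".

M: 0, L: 2, T: 3

Collect each base-dimension exponent across the product:
  M: −(1) + (0) + (1) = 0
  L: −(2) + (2) + (2) = 2
  T: −(-3) + (0) + (0) = 3
So the dimensions are [L² T³].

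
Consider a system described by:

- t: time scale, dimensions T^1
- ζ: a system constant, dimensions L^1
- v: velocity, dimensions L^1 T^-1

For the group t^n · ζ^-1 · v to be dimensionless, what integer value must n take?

1

Balance the T exponent: (1)·n from t, plus −(0) + (-1) = -1 from the rest, must sum to zero.
n − 1 = 0, so n = 1.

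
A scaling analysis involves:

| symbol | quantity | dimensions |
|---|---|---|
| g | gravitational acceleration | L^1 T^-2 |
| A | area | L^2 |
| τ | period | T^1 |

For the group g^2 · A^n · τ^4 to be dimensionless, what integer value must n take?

-1

Balance the L exponent: (2)·n from A, plus 2·(1) + 4·(0) = 2 from the rest, must sum to zero.
2n + 2 = 0, so n = -1.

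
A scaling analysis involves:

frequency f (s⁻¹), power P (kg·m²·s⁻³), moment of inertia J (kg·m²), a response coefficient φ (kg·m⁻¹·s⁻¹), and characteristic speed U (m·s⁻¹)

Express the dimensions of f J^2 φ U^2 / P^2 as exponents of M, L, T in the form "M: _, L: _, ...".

M: 1, L: 1, T: 2

Collect each base-dimension exponent across the product:
  M: (0) − 2·(1) + 2·(1) + (1) + 2·(0) = 1
  L: (0) − 2·(2) + 2·(2) + (-1) + 2·(1) = 1
  T: (-1) − 2·(-3) + 2·(0) + (-1) + 2·(-1) = 2
So the dimensions are [M L T²].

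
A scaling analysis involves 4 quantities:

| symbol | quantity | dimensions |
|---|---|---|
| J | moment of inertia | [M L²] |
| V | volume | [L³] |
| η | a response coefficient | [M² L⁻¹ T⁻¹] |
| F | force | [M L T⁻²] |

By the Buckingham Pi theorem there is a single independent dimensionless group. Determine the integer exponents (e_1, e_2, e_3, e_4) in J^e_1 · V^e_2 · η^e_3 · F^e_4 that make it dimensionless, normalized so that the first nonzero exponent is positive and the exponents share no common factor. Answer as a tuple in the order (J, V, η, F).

M: e_1·(1) + e_2·(0) + e_3·(2) + e_4·(1) = 0
L: e_1·(2) + e_2·(3) + e_3·(-1) + e_4·(1) = 0
T: e_1·(0) + e_2·(0) + e_3·(-1) + e_4·(-2) = 0
Solving this homogeneous linear system for the smallest-integer solution (first nonzero entry positive) gives (3, -3, -2, 1).

(3, -3, -2, 1)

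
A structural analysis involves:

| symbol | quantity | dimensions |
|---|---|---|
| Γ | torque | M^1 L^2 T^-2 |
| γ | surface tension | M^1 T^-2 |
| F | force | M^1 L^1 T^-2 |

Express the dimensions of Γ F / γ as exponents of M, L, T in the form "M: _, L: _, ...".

Collect each base-dimension exponent across the product:
  M: (1) − (1) + (1) = 1
  L: (2) − (0) + (1) = 3
  T: (-2) − (-2) + (-2) = -2
So the dimensions are [M L³ T⁻²].

M: 1, L: 3, T: -2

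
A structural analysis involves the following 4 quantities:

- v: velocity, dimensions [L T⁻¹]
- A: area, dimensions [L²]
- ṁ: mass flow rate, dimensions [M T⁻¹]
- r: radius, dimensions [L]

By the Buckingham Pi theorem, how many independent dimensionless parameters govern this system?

There are 4 variables and 3 base dimensions (M, L, T).
The dimension matrix has rank 3.
Independent dimensionless groups: 4 − 3 = 1.

1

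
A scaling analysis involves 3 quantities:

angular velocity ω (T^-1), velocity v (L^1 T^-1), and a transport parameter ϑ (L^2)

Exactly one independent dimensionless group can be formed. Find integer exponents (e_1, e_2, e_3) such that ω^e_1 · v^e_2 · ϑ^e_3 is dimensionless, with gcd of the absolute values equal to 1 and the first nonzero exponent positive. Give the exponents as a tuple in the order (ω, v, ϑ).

L: e_1·(0) + e_2·(1) + e_3·(2) = 0
T: e_1·(-1) + e_2·(-1) + e_3·(0) = 0
Solving this homogeneous linear system for the smallest-integer solution (first nonzero entry positive) gives (2, -2, 1).

(2, -2, 1)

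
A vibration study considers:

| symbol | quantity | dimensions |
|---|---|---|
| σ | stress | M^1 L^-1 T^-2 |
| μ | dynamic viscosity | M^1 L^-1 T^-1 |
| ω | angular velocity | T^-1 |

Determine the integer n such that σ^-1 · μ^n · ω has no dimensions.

1

Balance the M exponent: (1)·n from μ, plus −(1) + (0) = -1 from the rest, must sum to zero.
n − 1 = 0, so n = 1.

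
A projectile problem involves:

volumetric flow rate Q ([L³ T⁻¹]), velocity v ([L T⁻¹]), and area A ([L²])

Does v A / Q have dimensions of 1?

yes

Sum the exponent of each base dimension across the product:
  M: −[Q]_M + [v]_M + [A]_M = −(0) + (0) + (0) = 0
  L: −[Q]_L + [v]_L + [A]_L = −(3) + (1) + (2) = 0
  T: −[Q]_T + [v]_T + [A]_T = −(-1) + (-1) + (0) = 0
All base exponents vanish — dimensionless.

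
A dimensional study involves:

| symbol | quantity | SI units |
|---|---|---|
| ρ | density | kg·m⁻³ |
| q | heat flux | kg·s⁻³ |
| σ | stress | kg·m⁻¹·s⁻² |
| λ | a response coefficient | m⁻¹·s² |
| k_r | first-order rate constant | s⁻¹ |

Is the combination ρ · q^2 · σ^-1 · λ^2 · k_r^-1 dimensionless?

no

Sum the exponent of each base dimension across the product:
  M: [ρ]_M + 2·[q]_M − [σ]_M + 2·[λ]_M − [k_r]_M = (1) + 2·(1) − (1) + 2·(0) − (0) = 2
  L: [ρ]_L + 2·[q]_L − [σ]_L + 2·[λ]_L − [k_r]_L = (-3) + 2·(0) − (-1) + 2·(-1) − (0) = -4
  T: [ρ]_T + 2·[q]_T − [σ]_T + 2·[λ]_T − [k_r]_T = (0) + 2·(-3) − (-2) + 2·(2) − (-1) = 1
Net dimensions [M² L⁻⁴ T] ≠ [1] — not dimensionless.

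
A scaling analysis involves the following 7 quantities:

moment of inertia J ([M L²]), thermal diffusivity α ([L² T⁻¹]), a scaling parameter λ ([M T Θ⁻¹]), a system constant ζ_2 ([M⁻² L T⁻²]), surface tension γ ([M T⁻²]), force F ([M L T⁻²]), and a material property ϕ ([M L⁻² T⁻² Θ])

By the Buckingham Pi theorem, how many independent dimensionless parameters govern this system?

There are 7 variables and 4 base dimensions (M, L, T, Θ).
The dimension matrix has rank 4.
Independent dimensionless groups: 7 − 4 = 3.

3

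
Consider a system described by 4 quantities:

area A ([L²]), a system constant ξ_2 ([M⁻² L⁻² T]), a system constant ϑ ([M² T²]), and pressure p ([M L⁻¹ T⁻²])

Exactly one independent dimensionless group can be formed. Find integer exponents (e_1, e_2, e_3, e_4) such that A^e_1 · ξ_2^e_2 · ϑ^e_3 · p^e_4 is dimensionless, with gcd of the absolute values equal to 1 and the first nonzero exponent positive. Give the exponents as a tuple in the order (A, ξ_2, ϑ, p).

M: e_1·(0) + e_2·(-2) + e_3·(2) + e_4·(1) = 0
L: e_1·(2) + e_2·(-2) + e_3·(0) + e_4·(-1) = 0
T: e_1·(0) + e_2·(1) + e_3·(2) + e_4·(-2) = 0
Solving this homogeneous linear system for the smallest-integer solution (first nonzero entry positive) gives (3, 2, 1, 2).

(3, 2, 1, 2)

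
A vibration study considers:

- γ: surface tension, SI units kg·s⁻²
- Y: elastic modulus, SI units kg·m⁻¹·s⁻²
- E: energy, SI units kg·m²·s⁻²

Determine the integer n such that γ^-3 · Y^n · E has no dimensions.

2

Balance the M exponent: (1)·n from Y, plus −3·(1) + (1) = -2 from the rest, must sum to zero.
n − 2 = 0, so n = 2.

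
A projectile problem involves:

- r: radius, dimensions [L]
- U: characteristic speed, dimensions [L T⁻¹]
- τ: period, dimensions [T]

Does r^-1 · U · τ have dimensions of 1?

yes

Sum the exponent of each base dimension across the product:
  L: −[r]_L + [U]_L + [τ]_L = −(1) + (1) + (0) = 0
  T: −[r]_T + [U]_T + [τ]_T = −(0) + (-1) + (1) = 0
All base exponents vanish — dimensionless.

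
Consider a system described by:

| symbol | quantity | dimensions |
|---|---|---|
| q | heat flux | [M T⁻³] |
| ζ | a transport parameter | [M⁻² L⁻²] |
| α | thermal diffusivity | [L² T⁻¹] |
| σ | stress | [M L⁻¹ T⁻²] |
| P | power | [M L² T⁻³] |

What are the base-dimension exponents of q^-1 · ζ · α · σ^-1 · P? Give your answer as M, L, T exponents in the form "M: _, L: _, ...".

Collect each base-dimension exponent across the product:
  M: −(1) + (-2) + (0) − (1) + (1) = -3
  L: −(0) + (-2) + (2) − (-1) + (2) = 3
  T: −(-3) + (0) + (-1) − (-2) + (-3) = 1
So the dimensions are [M⁻³ L³ T].

M: -3, L: 3, T: 1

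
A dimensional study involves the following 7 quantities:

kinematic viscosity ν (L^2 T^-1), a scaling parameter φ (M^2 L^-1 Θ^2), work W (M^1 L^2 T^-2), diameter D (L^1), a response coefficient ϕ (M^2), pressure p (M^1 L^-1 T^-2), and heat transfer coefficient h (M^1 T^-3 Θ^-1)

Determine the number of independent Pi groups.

There are 7 variables and 4 base dimensions (M, L, T, Θ).
The dimension matrix has rank 4.
Independent dimensionless groups: 7 − 4 = 3.

3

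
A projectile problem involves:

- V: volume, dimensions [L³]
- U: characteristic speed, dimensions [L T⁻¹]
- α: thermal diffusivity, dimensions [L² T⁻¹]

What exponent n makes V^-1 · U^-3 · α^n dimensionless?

Balance the L exponent: (2)·n from α, plus −(3) − 3·(1) = -6 from the rest, must sum to zero.
2n − 6 = 0, so n = 3.

3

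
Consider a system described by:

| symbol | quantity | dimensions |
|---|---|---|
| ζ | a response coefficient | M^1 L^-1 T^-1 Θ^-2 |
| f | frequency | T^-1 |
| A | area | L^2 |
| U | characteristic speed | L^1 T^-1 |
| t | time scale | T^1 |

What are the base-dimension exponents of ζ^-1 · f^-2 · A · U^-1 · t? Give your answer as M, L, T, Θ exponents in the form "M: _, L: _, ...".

Collect each base-dimension exponent across the product:
  M: −(1) − 2·(0) + (0) − (0) + (0) = -1
  L: −(-1) − 2·(0) + (2) − (1) + (0) = 2
  T: −(-1) − 2·(-1) + (0) − (-1) + (1) = 5
  Θ: −(-2) − 2·(0) + (0) − (0) + (0) = 2
So the dimensions are [M⁻¹ L² T⁵ Θ²].

M: -1, L: 2, T: 5, Θ: 2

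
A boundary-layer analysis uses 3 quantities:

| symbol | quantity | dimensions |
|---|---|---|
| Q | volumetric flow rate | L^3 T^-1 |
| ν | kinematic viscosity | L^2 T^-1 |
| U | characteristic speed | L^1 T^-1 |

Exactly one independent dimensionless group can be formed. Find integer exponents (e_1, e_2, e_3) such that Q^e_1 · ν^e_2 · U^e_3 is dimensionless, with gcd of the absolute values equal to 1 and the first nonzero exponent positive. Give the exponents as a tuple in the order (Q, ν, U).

(1, -2, 1)

L: e_1·(3) + e_2·(2) + e_3·(1) = 0
T: e_1·(-1) + e_2·(-1) + e_3·(-1) = 0
Solving this homogeneous linear system for the smallest-integer solution (first nonzero entry positive) gives (1, -2, 1).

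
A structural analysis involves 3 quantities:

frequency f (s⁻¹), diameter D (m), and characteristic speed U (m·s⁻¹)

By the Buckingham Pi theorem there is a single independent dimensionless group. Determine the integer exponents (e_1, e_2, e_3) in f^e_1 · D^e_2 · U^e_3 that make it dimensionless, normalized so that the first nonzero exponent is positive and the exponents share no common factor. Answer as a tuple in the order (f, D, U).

L: e_1·(0) + e_2·(1) + e_3·(1) = 0
T: e_1·(-1) + e_2·(0) + e_3·(-1) = 0
Solving this homogeneous linear system for the smallest-integer solution (first nonzero entry positive) gives (1, 1, -1).

(1, 1, -1)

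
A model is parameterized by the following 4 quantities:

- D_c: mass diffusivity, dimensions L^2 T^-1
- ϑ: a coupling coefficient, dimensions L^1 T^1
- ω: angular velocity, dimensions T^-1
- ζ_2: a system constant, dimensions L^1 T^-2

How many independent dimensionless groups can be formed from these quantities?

There are 4 variables and 2 base dimensions (L, T).
The dimension matrix has rank 2.
Independent dimensionless groups: 4 − 2 = 2.

2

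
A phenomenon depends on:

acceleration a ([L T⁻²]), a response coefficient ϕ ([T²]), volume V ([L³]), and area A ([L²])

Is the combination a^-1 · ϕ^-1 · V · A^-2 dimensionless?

no

Sum the exponent of each base dimension across the product:
  L: −[a]_L − [ϕ]_L + [V]_L − 2·[A]_L = −(1) − (0) + (3) − 2·(2) = -2
  T: −[a]_T − [ϕ]_T + [V]_T − 2·[A]_T = −(-2) − (2) + (0) − 2·(0) = 0
Net dimensions [L⁻²] ≠ [1] — not dimensionless.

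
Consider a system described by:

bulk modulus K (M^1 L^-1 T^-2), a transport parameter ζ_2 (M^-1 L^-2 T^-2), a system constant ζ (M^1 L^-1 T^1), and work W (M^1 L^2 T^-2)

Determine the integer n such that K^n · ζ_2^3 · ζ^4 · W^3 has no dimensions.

Balance the M exponent: (1)·n from K, plus 3·(-1) + 4·(1) + 3·(1) = 4 from the rest, must sum to zero.
n + 4 = 0, so n = -4.

-4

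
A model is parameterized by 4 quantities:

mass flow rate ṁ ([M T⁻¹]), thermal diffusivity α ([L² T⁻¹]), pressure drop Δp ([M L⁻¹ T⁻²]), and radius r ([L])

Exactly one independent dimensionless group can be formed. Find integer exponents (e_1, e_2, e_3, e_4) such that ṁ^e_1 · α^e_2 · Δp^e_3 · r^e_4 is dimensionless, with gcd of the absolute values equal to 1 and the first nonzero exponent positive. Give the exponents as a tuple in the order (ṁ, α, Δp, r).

M: e_1·(1) + e_2·(0) + e_3·(1) + e_4·(0) = 0
L: e_1·(0) + e_2·(2) + e_3·(-1) + e_4·(1) = 0
T: e_1·(-1) + e_2·(-1) + e_3·(-2) + e_4·(0) = 0
Solving this homogeneous linear system for the smallest-integer solution (first nonzero entry positive) gives (1, 1, -1, -3).

(1, 1, -1, -3)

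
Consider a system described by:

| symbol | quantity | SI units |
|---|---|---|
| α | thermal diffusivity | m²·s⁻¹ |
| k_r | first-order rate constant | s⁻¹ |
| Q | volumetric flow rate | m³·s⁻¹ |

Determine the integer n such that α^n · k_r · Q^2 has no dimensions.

Balance the L exponent: (2)·n from α, plus (0) + 2·(3) = 6 from the rest, must sum to zero.
2n + 6 = 0, so n = -3.

-3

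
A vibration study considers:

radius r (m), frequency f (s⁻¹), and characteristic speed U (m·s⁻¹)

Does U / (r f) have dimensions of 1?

yes

Sum the exponent of each base dimension across the product:
  L: −[r]_L − [f]_L + [U]_L = −(1) − (0) + (1) = 0
  T: −[r]_T − [f]_T + [U]_T = −(0) − (-1) + (-1) = 0
All base exponents vanish — dimensionless.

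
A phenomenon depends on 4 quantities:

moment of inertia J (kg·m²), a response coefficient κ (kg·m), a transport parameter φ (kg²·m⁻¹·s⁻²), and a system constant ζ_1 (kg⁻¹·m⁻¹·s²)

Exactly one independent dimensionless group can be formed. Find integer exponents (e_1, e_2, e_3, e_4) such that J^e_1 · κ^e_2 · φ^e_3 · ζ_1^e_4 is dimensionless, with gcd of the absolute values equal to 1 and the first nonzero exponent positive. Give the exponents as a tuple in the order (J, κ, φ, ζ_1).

(3, -4, 1, 1)

M: e_1·(1) + e_2·(1) + e_3·(2) + e_4·(-1) = 0
L: e_1·(2) + e_2·(1) + e_3·(-1) + e_4·(-1) = 0
T: e_1·(0) + e_2·(0) + e_3·(-2) + e_4·(2) = 0
Solving this homogeneous linear system for the smallest-integer solution (first nonzero entry positive) gives (3, -4, 1, 1).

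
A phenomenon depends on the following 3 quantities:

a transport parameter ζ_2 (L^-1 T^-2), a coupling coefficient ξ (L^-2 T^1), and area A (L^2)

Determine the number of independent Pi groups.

1

There are 3 variables and 2 base dimensions (L, T).
The dimension matrix has rank 2.
Independent dimensionless groups: 3 − 2 = 1.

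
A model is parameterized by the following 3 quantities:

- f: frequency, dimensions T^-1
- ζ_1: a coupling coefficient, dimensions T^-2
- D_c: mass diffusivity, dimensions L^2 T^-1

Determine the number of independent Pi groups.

1

There are 3 variables and 2 base dimensions (L, T).
The dimension matrix has rank 2.
Independent dimensionless groups: 3 − 2 = 1.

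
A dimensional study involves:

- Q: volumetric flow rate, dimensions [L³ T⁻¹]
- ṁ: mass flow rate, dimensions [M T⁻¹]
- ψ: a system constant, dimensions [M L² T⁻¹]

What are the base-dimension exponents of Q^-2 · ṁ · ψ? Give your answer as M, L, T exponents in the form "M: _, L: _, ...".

Collect each base-dimension exponent across the product:
  M: −2·(0) + (1) + (1) = 2
  L: −2·(3) + (0) + (2) = -4
  T: −2·(-1) + (-1) + (-1) = 0
So the dimensions are [M² L⁻⁴].

M: 2, L: -4, T: 0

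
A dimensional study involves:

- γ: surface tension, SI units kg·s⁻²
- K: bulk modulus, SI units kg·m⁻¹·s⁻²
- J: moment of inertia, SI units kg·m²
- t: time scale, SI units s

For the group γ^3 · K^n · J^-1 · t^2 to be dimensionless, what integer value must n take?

-2

Balance the M exponent: (1)·n from K, plus 3·(1) − (1) + 2·(0) = 2 from the rest, must sum to zero.
n + 2 = 0, so n = -2.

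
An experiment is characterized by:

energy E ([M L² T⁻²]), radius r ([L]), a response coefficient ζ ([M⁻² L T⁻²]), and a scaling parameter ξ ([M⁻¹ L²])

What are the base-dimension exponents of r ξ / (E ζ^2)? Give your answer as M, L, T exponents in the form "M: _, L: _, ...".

Collect each base-dimension exponent across the product:
  M: −(1) + (0) − 2·(-2) + (-1) = 2
  L: −(2) + (1) − 2·(1) + (2) = -1
  T: −(-2) + (0) − 2·(-2) + (0) = 6
So the dimensions are [M² L⁻¹ T⁶].

M: 2, L: -1, T: 6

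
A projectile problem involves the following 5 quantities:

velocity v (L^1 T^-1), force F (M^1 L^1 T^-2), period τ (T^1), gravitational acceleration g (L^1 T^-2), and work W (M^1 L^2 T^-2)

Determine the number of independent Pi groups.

There are 5 variables and 3 base dimensions (M, L, T).
The dimension matrix has rank 3.
Independent dimensionless groups: 5 − 3 = 2.

2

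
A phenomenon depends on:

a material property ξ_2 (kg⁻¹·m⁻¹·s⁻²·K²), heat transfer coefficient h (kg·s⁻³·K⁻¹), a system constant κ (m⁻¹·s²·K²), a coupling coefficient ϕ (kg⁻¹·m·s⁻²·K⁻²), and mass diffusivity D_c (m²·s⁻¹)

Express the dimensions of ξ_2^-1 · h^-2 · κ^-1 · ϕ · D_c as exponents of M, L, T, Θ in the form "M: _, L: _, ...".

M: -2, L: 5, T: 3, Θ: -4

Collect each base-dimension exponent across the product:
  M: −(-1) − 2·(1) − (0) + (-1) + (0) = -2
  L: −(-1) − 2·(0) − (-1) + (1) + (2) = 5
  T: −(-2) − 2·(-3) − (2) + (-2) + (-1) = 3
  Θ: −(2) − 2·(-1) − (2) + (-2) + (0) = -4
So the dimensions are [M⁻² L⁵ T³ Θ⁻⁴].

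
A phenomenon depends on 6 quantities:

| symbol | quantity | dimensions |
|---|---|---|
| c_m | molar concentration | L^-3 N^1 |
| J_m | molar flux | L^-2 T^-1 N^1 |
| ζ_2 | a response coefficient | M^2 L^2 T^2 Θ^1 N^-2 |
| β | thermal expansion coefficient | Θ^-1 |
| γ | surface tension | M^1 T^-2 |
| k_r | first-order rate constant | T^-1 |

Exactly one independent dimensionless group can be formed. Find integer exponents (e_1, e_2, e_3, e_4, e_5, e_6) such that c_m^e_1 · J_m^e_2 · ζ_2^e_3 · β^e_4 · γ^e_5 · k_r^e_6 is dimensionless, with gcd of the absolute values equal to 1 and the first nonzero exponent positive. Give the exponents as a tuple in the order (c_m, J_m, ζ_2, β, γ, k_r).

M: e_1·(0) + e_2·(0) + e_3·(2) + e_4·(0) + e_5·(1) + e_6·(0) = 0
L: e_1·(-3) + e_2·(-2) + e_3·(2) + e_4·(0) + e_5·(0) + e_6·(0) = 0
T: e_1·(0) + e_2·(-1) + e_3·(2) + e_4·(0) + e_5·(-2) + e_6·(-1) = 0
Θ: e_1·(0) + e_2·(0) + e_3·(1) + e_4·(-1) + e_5·(0) + e_6·(0) = 0
N: e_1·(1) + e_2·(1) + e_3·(-2) + e_4·(0) + e_5·(0) + e_6·(0) = 0
Solving this homogeneous linear system for the smallest-integer solution (first nonzero entry positive) gives (2, -4, -1, -1, 2, -2).

(2, -4, -1, -1, 2, -2)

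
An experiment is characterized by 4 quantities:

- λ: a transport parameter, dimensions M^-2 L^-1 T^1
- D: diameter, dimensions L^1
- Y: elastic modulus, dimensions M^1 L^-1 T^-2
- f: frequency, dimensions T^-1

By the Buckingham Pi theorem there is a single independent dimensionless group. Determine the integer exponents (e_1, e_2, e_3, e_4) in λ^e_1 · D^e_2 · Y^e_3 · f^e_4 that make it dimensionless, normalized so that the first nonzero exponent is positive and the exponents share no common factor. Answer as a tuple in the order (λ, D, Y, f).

(1, 3, 2, -3)

M: e_1·(-2) + e_2·(0) + e_3·(1) + e_4·(0) = 0
L: e_1·(-1) + e_2·(1) + e_3·(-1) + e_4·(0) = 0
T: e_1·(1) + e_2·(0) + e_3·(-2) + e_4·(-1) = 0
Solving this homogeneous linear system for the smallest-integer solution (first nonzero entry positive) gives (1, 3, 2, -3).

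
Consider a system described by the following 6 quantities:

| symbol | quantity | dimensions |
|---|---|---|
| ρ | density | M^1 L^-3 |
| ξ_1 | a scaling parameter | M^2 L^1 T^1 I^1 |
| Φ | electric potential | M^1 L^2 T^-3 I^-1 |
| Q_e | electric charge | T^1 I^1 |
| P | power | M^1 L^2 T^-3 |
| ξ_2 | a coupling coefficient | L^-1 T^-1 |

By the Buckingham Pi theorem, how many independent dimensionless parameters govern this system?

2

There are 6 variables and 4 base dimensions (M, L, T, I).
The dimension matrix has rank 4.
Independent dimensionless groups: 6 − 4 = 2.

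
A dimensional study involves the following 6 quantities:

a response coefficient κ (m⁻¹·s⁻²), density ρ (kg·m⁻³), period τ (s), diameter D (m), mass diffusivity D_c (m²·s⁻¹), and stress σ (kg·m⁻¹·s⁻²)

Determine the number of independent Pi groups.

There are 6 variables and 3 base dimensions (M, L, T).
The dimension matrix has rank 3.
Independent dimensionless groups: 6 − 3 = 3.

3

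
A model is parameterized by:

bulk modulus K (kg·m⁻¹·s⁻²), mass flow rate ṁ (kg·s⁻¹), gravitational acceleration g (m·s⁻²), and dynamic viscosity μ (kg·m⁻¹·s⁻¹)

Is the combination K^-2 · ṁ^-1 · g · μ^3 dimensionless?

Sum the exponent of each base dimension across the product:
  M: −2·[K]_M − [ṁ]_M + [g]_M + 3·[μ]_M = −2·(1) − (1) + (0) + 3·(1) = 0
  L: −2·[K]_L − [ṁ]_L + [g]_L + 3·[μ]_L = −2·(-1) − (0) + (1) + 3·(-1) = 0
  T: −2·[K]_T − [ṁ]_T + [g]_T + 3·[μ]_T = −2·(-2) − (-1) + (-2) + 3·(-1) = 0
All base exponents vanish — dimensionless.

yes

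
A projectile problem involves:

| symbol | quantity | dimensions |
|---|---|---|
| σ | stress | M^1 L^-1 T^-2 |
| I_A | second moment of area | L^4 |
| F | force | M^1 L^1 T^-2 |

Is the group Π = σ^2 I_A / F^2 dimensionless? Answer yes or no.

Sum the exponent of each base dimension across the product:
  M: 2·[σ]_M + [I_A]_M − 2·[F]_M = 2·(1) + (0) − 2·(1) = 0
  L: 2·[σ]_L + [I_A]_L − 2·[F]_L = 2·(-1) + (4) − 2·(1) = 0
  T: 2·[σ]_T + [I_A]_T − 2·[F]_T = 2·(-2) + (0) − 2·(-2) = 0
All base exponents vanish — dimensionless.

yes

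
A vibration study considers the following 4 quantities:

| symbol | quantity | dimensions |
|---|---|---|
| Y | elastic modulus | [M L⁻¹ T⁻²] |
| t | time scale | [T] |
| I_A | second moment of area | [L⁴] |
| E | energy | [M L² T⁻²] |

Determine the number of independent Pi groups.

There are 4 variables and 3 base dimensions (M, L, T).
The dimension matrix has rank 3.
Independent dimensionless groups: 4 − 3 = 1.

1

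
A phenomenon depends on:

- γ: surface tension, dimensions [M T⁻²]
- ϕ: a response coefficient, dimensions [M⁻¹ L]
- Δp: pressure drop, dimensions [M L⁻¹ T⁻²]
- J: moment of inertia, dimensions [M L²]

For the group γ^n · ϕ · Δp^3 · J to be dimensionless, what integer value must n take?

-3

Balance the M exponent: (1)·n from γ, plus (-1) + 3·(1) + (1) = 3 from the rest, must sum to zero.
n + 3 = 0, so n = -3.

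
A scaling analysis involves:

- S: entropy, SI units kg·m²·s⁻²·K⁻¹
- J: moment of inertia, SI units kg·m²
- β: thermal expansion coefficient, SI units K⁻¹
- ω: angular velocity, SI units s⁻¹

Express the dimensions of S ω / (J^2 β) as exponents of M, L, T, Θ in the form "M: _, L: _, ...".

Collect each base-dimension exponent across the product:
  M: (1) − 2·(1) − (0) + (0) = -1
  L: (2) − 2·(2) − (0) + (0) = -2
  T: (-2) − 2·(0) − (0) + (-1) = -3
  Θ: (-1) − 2·(0) − (-1) + (0) = 0
So the dimensions are [M⁻¹ L⁻² T⁻³].

M: -1, L: -2, T: -3, Θ: 0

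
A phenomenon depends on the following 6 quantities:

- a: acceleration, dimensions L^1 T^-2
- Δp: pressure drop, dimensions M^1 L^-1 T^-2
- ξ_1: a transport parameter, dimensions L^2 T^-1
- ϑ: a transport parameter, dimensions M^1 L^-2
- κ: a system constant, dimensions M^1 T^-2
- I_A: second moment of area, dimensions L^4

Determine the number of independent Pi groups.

3

There are 6 variables and 3 base dimensions (M, L, T).
The dimension matrix has rank 3.
Independent dimensionless groups: 6 − 3 = 3.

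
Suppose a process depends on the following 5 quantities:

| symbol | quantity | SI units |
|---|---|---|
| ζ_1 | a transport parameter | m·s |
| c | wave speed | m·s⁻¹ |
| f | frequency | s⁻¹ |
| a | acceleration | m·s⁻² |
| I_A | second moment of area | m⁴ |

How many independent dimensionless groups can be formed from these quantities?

There are 5 variables and 2 base dimensions (L, T).
The dimension matrix has rank 2.
Independent dimensionless groups: 5 − 2 = 3.

3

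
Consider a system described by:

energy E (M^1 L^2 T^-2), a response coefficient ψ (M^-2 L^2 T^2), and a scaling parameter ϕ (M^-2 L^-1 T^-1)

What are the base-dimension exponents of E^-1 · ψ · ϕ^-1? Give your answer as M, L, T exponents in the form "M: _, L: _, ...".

M: -1, L: 1, T: 5

Collect each base-dimension exponent across the product:
  M: −(1) + (-2) − (-2) = -1
  L: −(2) + (2) − (-1) = 1
  T: −(-2) + (2) − (-1) = 5
So the dimensions are [M⁻¹ L T⁵].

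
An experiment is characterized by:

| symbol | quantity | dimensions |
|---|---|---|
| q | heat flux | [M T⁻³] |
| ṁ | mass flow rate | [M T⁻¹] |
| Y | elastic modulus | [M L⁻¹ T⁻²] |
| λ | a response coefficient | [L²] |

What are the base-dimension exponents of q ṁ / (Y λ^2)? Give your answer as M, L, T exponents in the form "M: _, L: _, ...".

Collect each base-dimension exponent across the product:
  M: (1) + (1) − (1) − 2·(0) = 1
  L: (0) + (0) − (-1) − 2·(2) = -3
  T: (-3) + (-1) − (-2) − 2·(0) = -2
So the dimensions are [M L⁻³ T⁻²].

M: 1, L: -3, T: -2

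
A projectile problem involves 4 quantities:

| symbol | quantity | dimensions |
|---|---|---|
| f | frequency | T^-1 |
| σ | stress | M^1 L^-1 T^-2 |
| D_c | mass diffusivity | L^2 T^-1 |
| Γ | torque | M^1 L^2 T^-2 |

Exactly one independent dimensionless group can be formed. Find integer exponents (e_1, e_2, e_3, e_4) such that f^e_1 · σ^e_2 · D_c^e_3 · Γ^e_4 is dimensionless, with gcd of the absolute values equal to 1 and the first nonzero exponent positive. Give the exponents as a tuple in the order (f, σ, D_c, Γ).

M: e_1·(0) + e_2·(1) + e_3·(0) + e_4·(1) = 0
L: e_1·(0) + e_2·(-1) + e_3·(2) + e_4·(2) = 0
T: e_1·(-1) + e_2·(-2) + e_3·(-1) + e_4·(-2) = 0
Solving this homogeneous linear system for the smallest-integer solution (first nonzero entry positive) gives (3, -2, -3, 2).

(3, -2, -3, 2)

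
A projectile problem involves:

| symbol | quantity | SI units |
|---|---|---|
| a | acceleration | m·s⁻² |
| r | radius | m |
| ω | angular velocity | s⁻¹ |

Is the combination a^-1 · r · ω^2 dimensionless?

Sum the exponent of each base dimension across the product:
  M: −[a]_M + [r]_M + 2·[ω]_M = −(0) + (0) + 2·(0) = 0
  L: −[a]_L + [r]_L + 2·[ω]_L = −(1) + (1) + 2·(0) = 0
  T: −[a]_T + [r]_T + 2·[ω]_T = −(-2) + (0) + 2·(-1) = 0
All base exponents vanish — dimensionless.

yes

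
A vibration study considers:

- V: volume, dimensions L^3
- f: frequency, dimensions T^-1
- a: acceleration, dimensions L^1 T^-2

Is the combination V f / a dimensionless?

Sum the exponent of each base dimension across the product:
  L: [V]_L + [f]_L − [a]_L = (3) + (0) − (1) = 2
  T: [V]_T + [f]_T − [a]_T = (0) + (-1) − (-2) = 1
Net dimensions [L² T] ≠ [1] — not dimensionless.

no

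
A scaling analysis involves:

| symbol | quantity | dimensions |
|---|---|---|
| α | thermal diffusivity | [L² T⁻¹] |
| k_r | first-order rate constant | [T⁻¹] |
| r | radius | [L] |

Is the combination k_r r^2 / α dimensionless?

Sum the exponent of each base dimension across the product:
  M: −[α]_M + [k_r]_M + 2·[r]_M = −(0) + (0) + 2·(0) = 0
  L: −[α]_L + [k_r]_L + 2·[r]_L = −(2) + (0) + 2·(1) = 0
  T: −[α]_T + [k_r]_T + 2·[r]_T = −(-1) + (-1) + 2·(0) = 0
All base exponents vanish — dimensionless.

yes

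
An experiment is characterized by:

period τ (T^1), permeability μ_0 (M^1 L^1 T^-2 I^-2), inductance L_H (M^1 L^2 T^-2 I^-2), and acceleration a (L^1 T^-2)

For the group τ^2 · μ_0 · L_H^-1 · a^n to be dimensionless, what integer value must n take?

1

Balance the L exponent: (1)·n from a, plus 2·(0) + (1) − (2) = -1 from the rest, must sum to zero.
n − 1 = 0, so n = 1.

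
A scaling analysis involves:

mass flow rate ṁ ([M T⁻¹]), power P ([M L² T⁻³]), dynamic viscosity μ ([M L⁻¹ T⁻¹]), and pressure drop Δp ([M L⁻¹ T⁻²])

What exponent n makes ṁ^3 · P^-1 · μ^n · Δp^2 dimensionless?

-4

Balance the M exponent: (1)·n from μ, plus 3·(1) − (1) + 2·(1) = 4 from the rest, must sum to zero.
n + 4 = 0, so n = -4.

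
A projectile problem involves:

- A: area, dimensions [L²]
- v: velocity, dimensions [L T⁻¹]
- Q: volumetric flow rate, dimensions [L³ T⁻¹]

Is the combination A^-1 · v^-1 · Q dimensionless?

yes

Sum the exponent of each base dimension across the product:
  L: −[A]_L − [v]_L + [Q]_L = −(2) − (1) + (3) = 0
  T: −[A]_T − [v]_T + [Q]_T = −(0) − (-1) + (-1) = 0
All base exponents vanish — dimensionless.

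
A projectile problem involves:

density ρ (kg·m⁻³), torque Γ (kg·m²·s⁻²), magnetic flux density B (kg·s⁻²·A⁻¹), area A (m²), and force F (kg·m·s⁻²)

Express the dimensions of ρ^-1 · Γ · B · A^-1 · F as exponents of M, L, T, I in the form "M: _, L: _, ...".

Collect each base-dimension exponent across the product:
  M: −(1) + (1) + (1) − (0) + (1) = 2
  L: −(-3) + (2) + (0) − (2) + (1) = 4
  T: −(0) + (-2) + (-2) − (0) + (-2) = -6
  I: −(0) + (0) + (-1) − (0) + (0) = -1
So the dimensions are [M² L⁴ T⁻⁶ I⁻¹].

M: 2, L: 4, T: -6, I: -1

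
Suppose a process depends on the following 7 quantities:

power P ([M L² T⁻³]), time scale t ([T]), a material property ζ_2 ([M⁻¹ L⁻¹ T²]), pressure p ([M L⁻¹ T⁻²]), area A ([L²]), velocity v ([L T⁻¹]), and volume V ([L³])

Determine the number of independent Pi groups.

4

There are 7 variables and 3 base dimensions (M, L, T).
The dimension matrix has rank 3.
Independent dimensionless groups: 7 − 3 = 4.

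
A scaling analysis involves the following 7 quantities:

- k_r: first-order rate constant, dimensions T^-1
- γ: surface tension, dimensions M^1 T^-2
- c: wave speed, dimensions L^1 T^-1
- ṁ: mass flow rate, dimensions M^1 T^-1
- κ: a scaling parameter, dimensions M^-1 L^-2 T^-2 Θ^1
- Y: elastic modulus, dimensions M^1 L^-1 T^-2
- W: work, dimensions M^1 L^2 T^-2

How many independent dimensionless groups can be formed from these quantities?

There are 7 variables and 4 base dimensions (M, L, T, Θ).
The dimension matrix has rank 4.
Independent dimensionless groups: 7 − 4 = 3.

3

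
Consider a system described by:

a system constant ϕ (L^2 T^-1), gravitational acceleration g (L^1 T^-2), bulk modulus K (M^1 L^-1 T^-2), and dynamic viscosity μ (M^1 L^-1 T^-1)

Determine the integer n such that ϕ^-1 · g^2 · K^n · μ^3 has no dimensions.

Balance the M exponent: (1)·n from K, plus −(0) + 2·(0) + 3·(1) = 3 from the rest, must sum to zero.
n + 3 = 0, so n = -3.

-3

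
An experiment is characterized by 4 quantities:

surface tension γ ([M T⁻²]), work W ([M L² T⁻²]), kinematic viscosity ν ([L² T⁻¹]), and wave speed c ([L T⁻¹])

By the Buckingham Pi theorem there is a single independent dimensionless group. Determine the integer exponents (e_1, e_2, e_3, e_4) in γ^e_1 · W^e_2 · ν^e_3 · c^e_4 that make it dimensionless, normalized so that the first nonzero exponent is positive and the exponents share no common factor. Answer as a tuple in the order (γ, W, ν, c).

M: e_1·(1) + e_2·(1) + e_3·(0) + e_4·(0) = 0
L: e_1·(0) + e_2·(2) + e_3·(2) + e_4·(1) = 0
T: e_1·(-2) + e_2·(-2) + e_3·(-1) + e_4·(-1) = 0
Solving this homogeneous linear system for the smallest-integer solution (first nonzero entry positive) gives (1, -1, 2, -2).

(1, -1, 2, -2)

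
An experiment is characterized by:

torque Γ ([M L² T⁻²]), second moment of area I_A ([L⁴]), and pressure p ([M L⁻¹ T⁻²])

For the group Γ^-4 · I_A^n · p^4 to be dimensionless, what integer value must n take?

3

Balance the L exponent: (4)·n from I_A, plus −4·(2) + 4·(-1) = -12 from the rest, must sum to zero.
4n − 12 = 0, so n = 3.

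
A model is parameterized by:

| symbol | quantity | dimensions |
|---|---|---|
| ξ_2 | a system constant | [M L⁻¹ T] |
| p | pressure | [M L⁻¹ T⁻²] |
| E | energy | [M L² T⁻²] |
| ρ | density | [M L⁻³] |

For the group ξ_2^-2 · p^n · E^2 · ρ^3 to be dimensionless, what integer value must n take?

-3

Balance the M exponent: (1)·n from p, plus −2·(1) + 2·(1) + 3·(1) = 3 from the rest, must sum to zero.
n + 3 = 0, so n = -3.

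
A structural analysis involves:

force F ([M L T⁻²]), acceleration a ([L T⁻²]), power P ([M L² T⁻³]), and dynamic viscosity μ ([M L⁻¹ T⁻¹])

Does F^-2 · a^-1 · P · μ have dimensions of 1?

Sum the exponent of each base dimension across the product:
  M: −2·[F]_M − [a]_M + [P]_M + [μ]_M = −2·(1) − (0) + (1) + (1) = 0
  L: −2·[F]_L − [a]_L + [P]_L + [μ]_L = −2·(1) − (1) + (2) + (-1) = -2
  T: −2·[F]_T − [a]_T + [P]_T + [μ]_T = −2·(-2) − (-2) + (-3) + (-1) = 2
Net dimensions [L⁻² T²] ≠ [1] — not dimensionless.

no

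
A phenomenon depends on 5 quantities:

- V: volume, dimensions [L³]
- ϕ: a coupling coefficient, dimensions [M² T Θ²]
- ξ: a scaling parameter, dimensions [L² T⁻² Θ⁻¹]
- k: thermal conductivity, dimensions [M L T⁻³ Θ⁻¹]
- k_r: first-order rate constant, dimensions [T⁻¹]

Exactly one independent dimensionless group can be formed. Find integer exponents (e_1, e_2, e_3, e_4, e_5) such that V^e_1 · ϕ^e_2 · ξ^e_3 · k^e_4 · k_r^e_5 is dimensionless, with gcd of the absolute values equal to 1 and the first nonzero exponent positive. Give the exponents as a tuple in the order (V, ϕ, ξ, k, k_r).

M: e_1·(0) + e_2·(2) + e_3·(0) + e_4·(1) + e_5·(0) = 0
L: e_1·(3) + e_2·(0) + e_3·(2) + e_4·(1) + e_5·(0) = 0
T: e_1·(0) + e_2·(1) + e_3·(-2) + e_4·(-3) + e_5·(-1) = 0
Θ: e_1·(0) + e_2·(2) + e_3·(-1) + e_4·(-1) + e_5·(0) = 0
Solving this homogeneous linear system for the smallest-integer solution (first nonzero entry positive) gives (2, -1, -4, 2, 1).

(2, -1, -4, 2, 1)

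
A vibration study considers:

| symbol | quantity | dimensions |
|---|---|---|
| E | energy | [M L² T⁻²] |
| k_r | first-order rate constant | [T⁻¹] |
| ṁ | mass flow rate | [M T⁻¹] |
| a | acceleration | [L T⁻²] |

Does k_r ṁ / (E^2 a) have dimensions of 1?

no

Sum the exponent of each base dimension across the product:
  M: −2·[E]_M + [k_r]_M + [ṁ]_M − [a]_M = −2·(1) + (0) + (1) − (0) = -1
  L: −2·[E]_L + [k_r]_L + [ṁ]_L − [a]_L = −2·(2) + (0) + (0) − (1) = -5
  T: −2·[E]_T + [k_r]_T + [ṁ]_T − [a]_T = −2·(-2) + (-1) + (-1) − (-2) = 4
Net dimensions [M⁻¹ L⁻⁵ T⁴] ≠ [1] — not dimensionless.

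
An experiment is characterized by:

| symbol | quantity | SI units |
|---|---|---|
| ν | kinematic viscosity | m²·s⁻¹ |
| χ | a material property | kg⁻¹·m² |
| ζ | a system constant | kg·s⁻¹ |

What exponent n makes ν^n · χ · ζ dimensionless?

Balance the L exponent: (2)·n from ν, plus (2) + (0) = 2 from the rest, must sum to zero.
2n + 2 = 0, so n = -1.

-1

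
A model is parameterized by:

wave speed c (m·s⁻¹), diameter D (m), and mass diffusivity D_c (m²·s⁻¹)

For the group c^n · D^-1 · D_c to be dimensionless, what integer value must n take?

-1

Balance the L exponent: (1)·n from c, plus −(1) + (2) = 1 from the rest, must sum to zero.
n + 1 = 0, so n = -1.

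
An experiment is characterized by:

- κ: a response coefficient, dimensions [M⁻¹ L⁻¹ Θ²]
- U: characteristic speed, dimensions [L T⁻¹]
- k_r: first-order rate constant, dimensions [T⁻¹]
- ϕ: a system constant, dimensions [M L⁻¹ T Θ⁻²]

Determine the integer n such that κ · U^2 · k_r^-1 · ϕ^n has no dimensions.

Balance the M exponent: (1)·n from ϕ, plus (-1) + 2·(0) − (0) = -1 from the rest, must sum to zero.
n − 1 = 0, so n = 1.

1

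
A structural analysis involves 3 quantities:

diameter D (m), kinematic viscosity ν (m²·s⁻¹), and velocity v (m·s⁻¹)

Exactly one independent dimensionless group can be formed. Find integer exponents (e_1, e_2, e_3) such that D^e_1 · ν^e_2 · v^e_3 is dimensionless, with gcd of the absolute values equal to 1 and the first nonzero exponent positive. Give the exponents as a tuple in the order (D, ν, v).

L: e_1·(1) + e_2·(2) + e_3·(1) = 0
T: e_1·(0) + e_2·(-1) + e_3·(-1) = 0
Solving this homogeneous linear system for the smallest-integer solution (first nonzero entry positive) gives (1, -1, 1).

(1, -1, 1)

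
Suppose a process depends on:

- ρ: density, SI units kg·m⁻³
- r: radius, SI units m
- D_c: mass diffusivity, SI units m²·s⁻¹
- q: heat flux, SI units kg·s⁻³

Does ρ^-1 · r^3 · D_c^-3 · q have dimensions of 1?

yes

Sum the exponent of each base dimension across the product:
  M: −[ρ]_M + 3·[r]_M − 3·[D_c]_M + [q]_M = −(1) + 3·(0) − 3·(0) + (1) = 0
  L: −[ρ]_L + 3·[r]_L − 3·[D_c]_L + [q]_L = −(-3) + 3·(1) − 3·(2) + (0) = 0
  T: −[ρ]_T + 3·[r]_T − 3·[D_c]_T + [q]_T = −(0) + 3·(0) − 3·(-1) + (-3) = 0
All base exponents vanish — dimensionless.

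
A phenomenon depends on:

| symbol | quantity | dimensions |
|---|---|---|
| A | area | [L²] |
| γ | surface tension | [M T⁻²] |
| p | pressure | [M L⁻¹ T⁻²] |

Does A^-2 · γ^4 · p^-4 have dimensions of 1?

Sum the exponent of each base dimension across the product:
  M: −2·[A]_M + 4·[γ]_M − 4·[p]_M = −2·(0) + 4·(1) − 4·(1) = 0
  L: −2·[A]_L + 4·[γ]_L − 4·[p]_L = −2·(2) + 4·(0) − 4·(-1) = 0
  T: −2·[A]_T + 4·[γ]_T − 4·[p]_T = −2·(0) + 4·(-2) − 4·(-2) = 0
All base exponents vanish — dimensionless.

yes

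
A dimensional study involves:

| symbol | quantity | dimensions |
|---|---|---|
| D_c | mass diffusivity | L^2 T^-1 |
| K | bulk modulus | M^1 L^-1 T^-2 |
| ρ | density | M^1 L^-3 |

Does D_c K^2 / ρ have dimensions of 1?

no

Sum the exponent of each base dimension across the product:
  M: [D_c]_M + 2·[K]_M − [ρ]_M = (0) + 2·(1) − (1) = 1
  L: [D_c]_L + 2·[K]_L − [ρ]_L = (2) + 2·(-1) − (-3) = 3
  T: [D_c]_T + 2·[K]_T − [ρ]_T = (-1) + 2·(-2) − (0) = -5
Net dimensions [M L³ T⁻⁵] ≠ [1] — not dimensionless.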